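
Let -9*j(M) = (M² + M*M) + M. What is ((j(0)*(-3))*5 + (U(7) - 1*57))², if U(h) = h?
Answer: 2500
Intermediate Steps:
j(M) = -2*M²/9 - M/9 (j(M) = -((M² + M*M) + M)/9 = -((M² + M²) + M)/9 = -(2*M² + M)/9 = -(M + 2*M²)/9 = -2*M²/9 - M/9)
((j(0)*(-3))*5 + (U(7) - 1*57))² = ((-⅑*0*(1 + 2*0)*(-3))*5 + (7 - 1*57))² = ((-⅑*0*(1 + 0)*(-3))*5 + (7 - 57))² = ((-⅑*0*1*(-3))*5 - 50)² = ((0*(-3))*5 - 50)² = (0*5 - 50)² = (0 - 50)² = (-50)² = 2500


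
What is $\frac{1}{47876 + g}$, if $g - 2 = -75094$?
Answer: $- \frac{1}{27216} \approx -3.6743 \cdot 10^{-5}$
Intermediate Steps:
$g = -75092$ ($g = 2 - 75094 = -75092$)
$\frac{1}{47876 + g} = \frac{1}{47876 - 75092} = \frac{1}{-27216} = - \frac{1}{27216}$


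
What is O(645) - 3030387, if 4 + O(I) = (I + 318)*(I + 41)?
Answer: -2369773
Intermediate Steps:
O(I) = -4 + (41 + I)*(318 + I) (O(I) = -4 + (I + 318)*(I + 41) = -4 + (318 + I)*(41 + I) = -4 + (41 + I)*(318 + I))
O(645) - 3030387 = (13034 + 645² + 359*645) - 3030387 = (13034 + 416025 + 231555) - 3030387 = 660614 - 3030387 = -2369773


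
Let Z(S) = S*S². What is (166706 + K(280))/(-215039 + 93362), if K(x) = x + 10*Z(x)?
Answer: -219686986/121677 ≈ -1805.5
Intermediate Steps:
Z(S) = S³
K(x) = x + 10*x³
(166706 + K(280))/(-215039 + 93362) = (166706 + (280 + 10*280³))/(-215039 + 93362) = (166706 + (280 + 10*21952000))/(-121677) = (166706 + (280 + 219520000))*(-1/121677) = (166706 + 219520280)*(-1/121677) = 219686986*(-1/121677) = -219686986/121677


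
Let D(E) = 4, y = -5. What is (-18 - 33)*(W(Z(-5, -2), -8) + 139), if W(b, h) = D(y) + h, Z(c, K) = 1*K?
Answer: -6885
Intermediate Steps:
Z(c, K) = K
W(b, h) = 4 + h
(-18 - 33)*(W(Z(-5, -2), -8) + 139) = (-18 - 33)*((4 - 8) + 139) = -51*(-4 + 139) = -51*135 = -6885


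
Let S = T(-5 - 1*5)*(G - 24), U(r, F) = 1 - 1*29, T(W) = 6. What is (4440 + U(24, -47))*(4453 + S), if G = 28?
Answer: 19752524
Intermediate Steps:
U(r, F) = -28 (U(r, F) = 1 - 29 = -28)
S = 24 (S = 6*(28 - 24) = 6*4 = 24)
(4440 + U(24, -47))*(4453 + S) = (4440 - 28)*(4453 + 24) = 4412*4477 = 19752524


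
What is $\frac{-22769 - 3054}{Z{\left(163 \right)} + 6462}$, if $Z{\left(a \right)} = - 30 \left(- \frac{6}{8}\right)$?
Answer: $- \frac{51646}{12969} \approx -3.9823$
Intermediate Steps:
$Z{\left(a \right)} = \frac{45}{2}$ ($Z{\left(a \right)} = - 30 \left(\left(-6\right) \frac{1}{8}\right) = \left(-30\right) \left(- \frac{3}{4}\right) = \frac{45}{2}$)
$\frac{-22769 - 3054}{Z{\left(163 \right)} + 6462} = \frac{-22769 - 3054}{\frac{45}{2} + 6462} = - \frac{25823}{\frac{12969}{2}} = \left(-25823\right) \frac{2}{12969} = - \frac{51646}{12969}$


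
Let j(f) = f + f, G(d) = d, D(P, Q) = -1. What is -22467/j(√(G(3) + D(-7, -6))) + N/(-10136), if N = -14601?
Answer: 14601/10136 - 22467*√2/4 ≈ -7941.8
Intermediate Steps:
j(f) = 2*f
-22467/j(√(G(3) + D(-7, -6))) + N/(-10136) = -22467*1/(2*√(3 - 1)) - 14601/(-10136) = -22467*√2/4 - 14601*(-1/10136) = -22467*√2/4 + 14601/10136 = 14601/10136 - 22467*√2/4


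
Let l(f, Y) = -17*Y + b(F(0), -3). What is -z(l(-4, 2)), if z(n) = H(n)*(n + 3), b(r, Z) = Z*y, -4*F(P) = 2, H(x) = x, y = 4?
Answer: -1978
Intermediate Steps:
F(P) = -½ (F(P) = -¼*2 = -½)
b(r, Z) = 4*Z (b(r, Z) = Z*4 = 4*Z)
l(f, Y) = -12 - 17*Y (l(f, Y) = -17*Y + 4*(-3) = -17*Y - 12 = -12 - 17*Y)
z(n) = n*(3 + n) (z(n) = n*(n + 3) = n*(3 + n))
-z(l(-4, 2)) = -(-12 - 17*2)*(3 + (-12 - 17*2)) = -(-12 - 34)*(3 + (-12 - 34)) = -(-46)*(3 - 46) = -(-46)*(-43) = -1*1978 = -1978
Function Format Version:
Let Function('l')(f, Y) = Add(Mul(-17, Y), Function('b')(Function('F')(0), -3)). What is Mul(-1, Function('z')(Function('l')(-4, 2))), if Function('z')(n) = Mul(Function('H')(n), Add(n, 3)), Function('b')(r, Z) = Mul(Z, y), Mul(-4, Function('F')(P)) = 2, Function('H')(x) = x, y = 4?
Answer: -1978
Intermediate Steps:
Function('F')(P) = Rational(-1, 2) (Function('F')(P) = Mul(Rational(-1, 4), 2) = Rational(-1, 2))
Function('b')(r, Z) = Mul(4, Z) (Function('b')(r, Z) = Mul(Z, 4) = Mul(4, Z))
Function('l')(f, Y) = Add(-12, Mul(-17, Y)) (Function('l')(f, Y) = Add(Mul(-17, Y), Mul(4, -3)) = Add(Mul(-17, Y), -12) = Add(-12, Mul(-17, Y)))
Function('z')(n) = Mul(n, Add(3, n)) (Function('z')(n) = Mul(n, Add(n, 3)) = Mul(n, Add(3, n)))
Mul(-1, Function('z')(Function('l')(-4, 2))) = Mul(-1, Mul(Add(-12, Mul(-17, 2)), Add(3, Add(-12, Mul(-17, 2))))) = Mul(-1, Mul(Add(-12, -34), Add(3, Add(-12, -34)))) = Mul(-1, Mul(-46, Add(3, -46))) = Mul(-1, Mul(-46, -43)) = Mul(-1, 1978) = -1978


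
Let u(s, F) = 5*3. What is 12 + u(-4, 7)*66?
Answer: 1002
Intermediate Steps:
u(s, F) = 15
12 + u(-4, 7)*66 = 12 + 15*66 = 12 + 990 = 1002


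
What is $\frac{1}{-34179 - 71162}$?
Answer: $- \frac{1}{105341} \approx -9.493 \cdot 10^{-6}$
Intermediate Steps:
$\frac{1}{-34179 - 71162} = \frac{1}{-105341} = - \frac{1}{105341}$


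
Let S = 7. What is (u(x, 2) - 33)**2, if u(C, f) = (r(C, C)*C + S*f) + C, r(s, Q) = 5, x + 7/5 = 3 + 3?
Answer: 1849/25 ≈ 73.960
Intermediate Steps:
x = 23/5 (x = -7/5 + (3 + 3) = -7/5 + 6 = 23/5 ≈ 4.6000)
u(C, f) = 6*C + 7*f (u(C, f) = (5*C + 7*f) + C = 6*C + 7*f)
(u(x, 2) - 33)**2 = ((6*(23/5) + 7*2) - 33)**2 = ((138/5 + 14) - 33)**2 = (208/5 - 33)**2 = (43/5)**2 = 1849/25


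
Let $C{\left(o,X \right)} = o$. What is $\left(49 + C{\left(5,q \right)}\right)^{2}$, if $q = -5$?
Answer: $2916$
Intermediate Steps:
$\left(49 + C{\left(5,q \right)}\right)^{2} = \left(49 + 5\right)^{2} = 54^{2} = 2916$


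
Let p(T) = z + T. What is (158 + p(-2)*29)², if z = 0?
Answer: 10000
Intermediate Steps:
p(T) = T (p(T) = 0 + T = T)
(158 + p(-2)*29)² = (158 - 2*29)² = (158 - 58)² = 100² = 10000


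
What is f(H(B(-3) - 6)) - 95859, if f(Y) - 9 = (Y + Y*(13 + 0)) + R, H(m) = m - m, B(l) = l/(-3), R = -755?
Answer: -96605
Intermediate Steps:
B(l) = -l/3 (B(l) = l*(-⅓) = -l/3)
H(m) = 0
f(Y) = -746 + 14*Y (f(Y) = 9 + ((Y + Y*(13 + 0)) - 755) = 9 + ((Y + Y*13) - 755) = 9 + ((Y + 13*Y) - 755) = 9 + (14*Y - 755) = 9 + (-755 + 14*Y) = -746 + 14*Y)
f(H(B(-3) - 6)) - 95859 = (-746 + 14*0) - 95859 = (-746 + 0) - 95859 = -746 - 95859 = -96605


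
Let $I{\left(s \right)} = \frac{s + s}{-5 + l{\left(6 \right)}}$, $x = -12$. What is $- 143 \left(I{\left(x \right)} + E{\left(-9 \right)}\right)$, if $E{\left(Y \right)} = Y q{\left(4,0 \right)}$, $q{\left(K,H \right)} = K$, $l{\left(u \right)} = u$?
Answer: $8580$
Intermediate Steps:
$I{\left(s \right)} = 2 s$ ($I{\left(s \right)} = \frac{s + s}{-5 + 6} = \frac{2 s}{1} = 2 s 1 = 2 s$)
$E{\left(Y \right)} = 4 Y$ ($E{\left(Y \right)} = Y 4 = 4 Y$)
$- 143 \left(I{\left(x \right)} + E{\left(-9 \right)}\right) = - 143 \left(2 \left(-12\right) + 4 \left(-9\right)\right) = - 143 \left(-24 - 36\right) = \left(-143\right) \left(-60\right) = 8580$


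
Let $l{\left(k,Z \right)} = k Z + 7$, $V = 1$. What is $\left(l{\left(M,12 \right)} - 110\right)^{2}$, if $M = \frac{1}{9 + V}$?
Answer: $\frac{259081}{25} \approx 10363.0$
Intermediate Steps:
$M = \frac{1}{10}$ ($M = \frac{1}{9 + 1} = \frac{1}{10} \approx 0.1$)
$l{\left(k,Z \right)} = 7 + Z k$ ($l{\left(k,Z \right)} = Z k + 7 = 7 + Z k$)
$\left(l{\left(M,12 \right)} - 110\right)^{2} = \left(\left(7 + 12 \cdot \frac{1}{10}\right) - 110\right)^{2} = \left(\left(7 + \frac{6}{5}\right) - 110\right)^{2} = \left(\frac{41}{5} - 110\right)^{2} = \left(- \frac{509}{5}\right)^{2} = \frac{259081}{25}$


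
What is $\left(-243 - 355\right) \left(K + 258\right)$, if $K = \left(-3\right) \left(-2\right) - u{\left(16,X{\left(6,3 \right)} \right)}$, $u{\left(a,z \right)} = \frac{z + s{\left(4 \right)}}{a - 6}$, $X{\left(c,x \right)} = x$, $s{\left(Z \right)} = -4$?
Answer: $- \frac{789659}{5} \approx -1.5793 \cdot 10^{5}$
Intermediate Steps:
$u{\left(a,z \right)} = \frac{-4 + z}{-6 + a}$ ($u{\left(a,z \right)} = \frac{z - 4}{a - 6} = \frac{-4 + z}{-6 + a}$)
$K = \frac{61}{10}$ ($K = \left(-3\right) \left(-2\right) - \frac{-4 + 3}{-6 + 16} = 6 - \frac{1}{10} \left(-1\right) = 6 - - \frac{1}{10} = 6 + \frac{1}{10} = \frac{61}{10} \approx 6.1$)
$\left(-243 - 355\right) \left(K + 258\right) = \left(-243 - 355\right) \left(\frac{61}{10} + 258\right) = \left(-598\right) \frac{2641}{10} = - \frac{789659}{5}$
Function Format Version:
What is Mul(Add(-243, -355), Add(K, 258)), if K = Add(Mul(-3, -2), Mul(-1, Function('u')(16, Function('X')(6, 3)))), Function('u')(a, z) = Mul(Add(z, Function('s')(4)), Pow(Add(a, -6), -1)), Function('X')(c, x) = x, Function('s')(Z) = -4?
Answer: Rational(-789659, 5) ≈ -1.5793e+5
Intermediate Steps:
Function('u')(a, z) = Mul(Pow(Add(-6, a), -1), Add(-4, z)) (Function('u')(a, z) = Mul(Add(z, -4), Pow(Add(a, -6), -1)) = Mul(Add(-4, z), Pow(Add(-6, a), -1)) = Mul(Pow(Add(-6, a), -1), Add(-4, z)))
K = Rational(61, 10) (K = Add(Mul(-3, -2), Mul(-1, Mul(Pow(Add(-6, 16), -1), Add(-4, 3)))) = Add(6, Mul(-1, Mul(Pow(10, -1), -1))) = Add(6, Mul(-1, Mul(Rational(1, 10), -1))) = Add(6, Mul(-1, Rational(-1, 10))) = Add(6, Rational(1, 10)) = Rational(61, 10) ≈ 6.1000)
Mul(Add(-243, -355), Add(K, 258)) = Mul(Add(-243, -355), Add(Rational(61, 10), 258)) = Mul(-598, Rational(2641, 10)) = Rational(-789659, 5)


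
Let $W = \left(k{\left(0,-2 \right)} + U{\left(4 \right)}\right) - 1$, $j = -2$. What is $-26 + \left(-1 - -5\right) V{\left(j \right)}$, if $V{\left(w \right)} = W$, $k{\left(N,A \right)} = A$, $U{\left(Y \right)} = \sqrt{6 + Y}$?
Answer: $-38 + 4 \sqrt{10} \approx -25.351$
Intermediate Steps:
$W = -3 + \sqrt{10}$ ($W = \left(-2 + \sqrt{6 + 4}\right) - 1 = \left(-2 + \sqrt{10}\right) - 1 = -3 + \sqrt{10} \approx 0.16228$)
$V{\left(w \right)} = -3 + \sqrt{10}$
$-26 + \left(-1 - -5\right) V{\left(j \right)} = -26 + \left(-1 - -5\right) \left(-3 + \sqrt{10}\right) = -26 + \left(-1 + 5\right) \left(-3 + \sqrt{10}\right) = -26 + 4 \left(-3 + \sqrt{10}\right) = -26 - \left(12 - 4 \sqrt{10}\right) = -38 + 4 \sqrt{10}$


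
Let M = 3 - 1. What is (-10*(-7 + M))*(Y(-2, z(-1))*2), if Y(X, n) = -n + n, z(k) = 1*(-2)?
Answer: 0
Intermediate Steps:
z(k) = -2
Y(X, n) = 0
M = 2
(-10*(-7 + M))*(Y(-2, z(-1))*2) = (-10*(-7 + 2))*(0*2) = -10*(-5)*0 = 50*0 = 0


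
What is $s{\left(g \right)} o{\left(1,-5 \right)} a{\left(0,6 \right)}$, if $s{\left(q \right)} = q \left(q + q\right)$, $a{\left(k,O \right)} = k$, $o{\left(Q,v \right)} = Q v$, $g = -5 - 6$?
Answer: $0$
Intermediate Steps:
$g = -11$ ($g = -5 - 6 = -11$)
$s{\left(q \right)} = 2 q^{2}$ ($s{\left(q \right)} = q 2 q = 2 q^{2}$)
$s{\left(g \right)} o{\left(1,-5 \right)} a{\left(0,6 \right)} = 2 \left(-11\right)^{2} \cdot 1 \left(-5\right) 0 = 2 \cdot 121 \left(-5\right) 0 = 242 \left(-5\right) 0 = \left(-1210\right) 0 = 0$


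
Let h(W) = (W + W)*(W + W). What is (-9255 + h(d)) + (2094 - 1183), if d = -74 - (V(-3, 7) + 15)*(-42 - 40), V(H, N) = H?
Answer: 3304056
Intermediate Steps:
d = 910 (d = -74 - (-3 + 15)*(-42 - 40) = -74 - 12*(-82) = -74 - 1*(-984) = -74 + 984 = 910)
h(W) = 4*W² (h(W) = (2*W)*(2*W) = 4*W²)
(-9255 + h(d)) + (2094 - 1183) = (-9255 + 4*910²) + (2094 - 1183) = (-9255 + 4*828100) + 911 = (-9255 + 3312400) + 911 = 3303145 + 911 = 3304056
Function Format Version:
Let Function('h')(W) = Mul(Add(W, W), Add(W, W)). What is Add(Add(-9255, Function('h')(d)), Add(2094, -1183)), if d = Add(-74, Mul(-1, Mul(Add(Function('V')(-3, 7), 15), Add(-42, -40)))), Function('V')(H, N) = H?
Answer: 3304056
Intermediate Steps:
d = 910 (d = Add(-74, Mul(-1, Mul(Add(-3, 15), Add(-42, -40)))) = Add(-74, Mul(-1, Mul(12, -82))) = Add(-74, Mul(-1, -984)) = Add(-74, 984) = 910)
Function('h')(W) = Mul(4, Pow(W, 2)) (Function('h')(W) = Mul(Mul(2, W), Mul(2, W)) = Mul(4, Pow(W, 2)))
Add(Add(-9255, Function('h')(d)), Add(2094, -1183)) = Add(Add(-9255, Mul(4, Pow(910, 2))), Add(2094, -1183)) = Add(Add(-9255, Mul(4, 828100)), 911) = Add(Add(-9255, 3312400), 911) = Add(3303145, 911) = 3304056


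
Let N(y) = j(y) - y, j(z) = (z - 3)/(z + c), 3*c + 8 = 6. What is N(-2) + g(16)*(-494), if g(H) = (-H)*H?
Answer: 1011743/8 ≈ 1.2647e+5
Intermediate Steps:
c = -2/3 (c = -8/3 + (1/3)*6 = -8/3 + 2 = -2/3 ≈ -0.66667)
g(H) = -H**2
j(z) = (-3 + z)/(-2/3 + z) (j(z) = (z - 3)/(z - 2/3) = (-3 + z)/(-2/3 + z))
N(y) = -y + 3*(-3 + y)/(-2 + 3*y) (N(y) = 3*(-3 + y)/(-2 + 3*y) - y = -y + 3*(-3 + y)/(-2 + 3*y))
N(-2) + g(16)*(-494) = (-9 - 3*(-2)**2 + 5*(-2))/(-2 + 3*(-2)) - 1*16**2*(-494) = (-9 - 3*4 - 10)/(-2 - 6) - 1*256*(-494) = (-9 - 12 - 10)/(-8) - 256*(-494) = -1/8*(-31) + 126464 = 31/8 + 126464 = 1011743/8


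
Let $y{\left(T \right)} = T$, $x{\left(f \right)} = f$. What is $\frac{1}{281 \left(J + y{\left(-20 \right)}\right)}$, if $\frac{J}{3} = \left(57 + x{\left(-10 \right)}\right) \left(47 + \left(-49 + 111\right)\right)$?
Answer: $\frac{1}{4313069} \approx 2.3185 \cdot 10^{-7}$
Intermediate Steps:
$J = 15369$ ($J = 3 \left(57 - 10\right) \left(47 + \left(-49 + 111\right)\right) = 3 \cdot 47 \left(47 + 62\right) = 3 \cdot 47 \cdot 109 = 3 \cdot 5123 = 15369$)
$\frac{1}{281 \left(J + y{\left(-20 \right)}\right)} = \frac{1}{281 \left(15369 - 20\right)} = \frac{1}{281 \cdot 15349} = \frac{1}{4313069}$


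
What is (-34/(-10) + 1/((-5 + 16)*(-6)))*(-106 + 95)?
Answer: -1117/30 ≈ -37.233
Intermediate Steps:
(-34/(-10) + 1/((-5 + 16)*(-6)))*(-106 + 95) = (-34*(-1/10) - 1/6/11)*(-11) = (17/5 + (1/11)*(-1/6))*(-11) = (17/5 - 1/66)*(-11) = (1117/330)*(-11) = -1117/30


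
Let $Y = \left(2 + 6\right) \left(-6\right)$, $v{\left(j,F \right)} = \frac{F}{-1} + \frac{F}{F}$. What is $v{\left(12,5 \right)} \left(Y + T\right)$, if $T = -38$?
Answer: $344$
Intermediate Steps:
$v{\left(j,F \right)} = 1 - F$ ($v{\left(j,F \right)} = F \left(-1\right) + 1 = - F + 1 = 1 - F$)
$Y = -48$ ($Y = 8 \left(-6\right) = -48$)
$v{\left(12,5 \right)} \left(Y + T\right) = \left(1 - 5\right) \left(-48 - 38\right) = \left(1 - 5\right) \left(-86\right) = \left(-4\right) \left(-86\right) = 344$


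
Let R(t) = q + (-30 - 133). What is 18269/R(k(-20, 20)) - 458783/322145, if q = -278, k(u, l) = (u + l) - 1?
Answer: -6087590308/142065945 ≈ -42.850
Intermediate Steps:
k(u, l) = -1 + l + u (k(u, l) = (l + u) - 1 = -1 + l + u)
R(t) = -441 (R(t) = -278 + (-30 - 133) = -278 - 163 = -441)
18269/R(k(-20, 20)) - 458783/322145 = 18269/(-441) - 458783/322145 = 18269*(-1/441) - 458783*1/322145 = -18269/441 - 458783/322145 = -6087590308/142065945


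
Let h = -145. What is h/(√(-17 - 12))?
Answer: 5*I*√29 ≈ 26.926*I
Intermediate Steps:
h/(√(-17 - 12)) = -145/√(-17 - 12) = -145/√(-29) = -145/(I*√29) = -I*√29/29*(-145) = 5*I*√29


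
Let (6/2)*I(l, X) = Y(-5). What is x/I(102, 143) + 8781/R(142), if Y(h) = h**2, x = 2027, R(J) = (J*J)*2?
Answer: 245454093/1008200 ≈ 243.46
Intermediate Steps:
R(J) = 2*J**2 (R(J) = J**2*2 = 2*J**2)
I(l, X) = 25/3 (I(l, X) = (1/3)*(-5)**2 = (1/3)*25 = 25/3)
x/I(102, 143) + 8781/R(142) = 2027/(25/3) + 8781/((2*142**2)) = 2027*(3/25) + 8781/((2*20164)) = 6081/25 + 8781/40328 = 245454093/1008200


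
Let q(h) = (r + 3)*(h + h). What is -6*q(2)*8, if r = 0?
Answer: -576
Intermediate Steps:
q(h) = 6*h (q(h) = (0 + 3)*(h + h) = 3*(2*h) = 6*h)
-6*q(2)*8 = -36*2*8 = -6*12*8 = -72*8 = -576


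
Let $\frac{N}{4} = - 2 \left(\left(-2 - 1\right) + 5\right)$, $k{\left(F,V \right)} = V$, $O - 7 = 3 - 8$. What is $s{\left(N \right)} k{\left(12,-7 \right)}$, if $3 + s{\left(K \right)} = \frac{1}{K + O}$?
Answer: $\frac{43}{2} \approx 21.5$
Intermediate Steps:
$O = 2$ ($O = 7 + \left(3 - 8\right) = 7 - 5 = 2$)
$N = -16$ ($N = 4 \left(- 2 \left(\left(-2 - 1\right) + 5\right)\right) = 4 \left(- 2 \left(-3 + 5\right)\right) = 4 \left(\left(-2\right) 2\right) = 4 \left(-4\right) = -16$)
$s{\left(K \right)} = -3 + \frac{1}{2 + K}$ ($s{\left(K \right)} = -3 + \frac{1}{K + 2} = -3 + \frac{1}{2 + K}$)
$s{\left(N \right)} k{\left(12,-7 \right)} = \frac{-5 - -48}{2 - 16} \left(-7\right) = \frac{-5 + 48}{-14} \left(-7\right) = \left(- \frac{1}{14}\right) 43 \left(-7\right) = \left(- \frac{43}{14}\right) \left(-7\right) = \frac{43}{2}$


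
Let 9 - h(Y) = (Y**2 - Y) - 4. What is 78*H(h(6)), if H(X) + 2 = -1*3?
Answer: -390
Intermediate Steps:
h(Y) = 13 + Y - Y**2 (h(Y) = 9 - ((Y**2 - Y) - 4) = 9 - (-4 + Y**2 - Y) = 9 + (4 + Y - Y**2) = 13 + Y - Y**2)
H(X) = -5 (H(X) = -2 - 1*3 = -2 - 3 = -5)
78*H(h(6)) = 78*(-5) = -390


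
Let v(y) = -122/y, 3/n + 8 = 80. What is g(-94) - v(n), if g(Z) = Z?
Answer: 2834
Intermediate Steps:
n = 1/24 (n = 3/(-8 + 80) = 3/72 = 3*(1/72) = 1/24 ≈ 0.041667)
g(-94) - v(n) = -94 - (-122)/1/24 = -94 - (-122)*24 = -94 - 1*(-2928) = -94 + 2928 = 2834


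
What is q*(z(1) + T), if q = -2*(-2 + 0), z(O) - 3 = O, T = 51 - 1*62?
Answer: -28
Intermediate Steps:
T = -11 (T = 51 - 62 = -11)
z(O) = 3 + O
q = 4 (q = -2*(-2) = 4)
q*(z(1) + T) = 4*((3 + 1) - 11) = 4*(4 - 11) = 4*(-7) = -28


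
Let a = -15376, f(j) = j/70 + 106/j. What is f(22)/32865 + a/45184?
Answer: -12153976801/35732142600 ≈ -0.34014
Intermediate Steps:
f(j) = 106/j + j/70 (f(j) = j*(1/70) + 106/j = j/70 + 106/j = 106/j + j/70)
f(22)/32865 + a/45184 = (106/22 + (1/70)*22)/32865 - 15376/45184 = (106*(1/22) + 11/35)*(1/32865) - 15376*1/45184 = (53/11 + 11/35)*(1/32865) - 961/2824 = (1976/385)*(1/32865) - 961/2824 = 1976/12653025 - 961/2824 = -12153976801/35732142600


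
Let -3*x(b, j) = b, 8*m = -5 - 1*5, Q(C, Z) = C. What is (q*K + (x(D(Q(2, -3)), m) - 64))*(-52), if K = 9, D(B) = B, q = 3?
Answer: 5876/3 ≈ 1958.7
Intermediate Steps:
m = -5/4 (m = (-5 - 1*5)/8 = (-5 - 5)/8 = (⅛)*(-10) = -5/4 ≈ -1.2500)
x(b, j) = -b/3
(q*K + (x(D(Q(2, -3)), m) - 64))*(-52) = (3*9 + (-⅓*2 - 64))*(-52) = (27 + (-⅔ - 64))*(-52) = (27 - 194/3)*(-52) = -113/3*(-52) = 5876/3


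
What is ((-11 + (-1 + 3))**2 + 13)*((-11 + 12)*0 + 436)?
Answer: 40984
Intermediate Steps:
((-11 + (-1 + 3))**2 + 13)*((-11 + 12)*0 + 436) = ((-11 + 2)**2 + 13)*(1*0 + 436) = ((-9)**2 + 13)*(0 + 436) = (81 + 13)*436 = 94*436 = 40984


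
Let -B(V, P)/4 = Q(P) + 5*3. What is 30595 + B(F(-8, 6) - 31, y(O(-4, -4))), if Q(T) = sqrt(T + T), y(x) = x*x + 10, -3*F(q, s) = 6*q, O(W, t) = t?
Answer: 30535 - 8*sqrt(13) ≈ 30506.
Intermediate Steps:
F(q, s) = -2*q
y(x) = 10 + x**2 (y(x) = x**2 + 10 = 10 + x**2)
Q(T) = sqrt(2)*sqrt(T) (Q(T) = sqrt(2*T) = sqrt(2)*sqrt(T))
B(V, P) = -60 - 4*sqrt(2)*sqrt(P) (B(V, P) = -4*(sqrt(2)*sqrt(P) + 5*3) = -4*(sqrt(2)*sqrt(P) + 15) = -4*(15 + sqrt(2)*sqrt(P)) = -60 - 4*sqrt(2)*sqrt(P))
30595 + B(F(-8, 6) - 31, y(O(-4, -4))) = 30595 + (-60 - 4*sqrt(2)*sqrt(10 + (-4)**2)) = 30595 + (-60 - 4*sqrt(2)*sqrt(10 + 16)) = 30595 + (-60 - 4*sqrt(2)*sqrt(26)) = 30595 + (-60 - 8*sqrt(13)) = 30535 - 8*sqrt(13)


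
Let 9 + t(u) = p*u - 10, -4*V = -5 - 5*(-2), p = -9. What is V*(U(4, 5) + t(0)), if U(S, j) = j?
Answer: 35/2 ≈ 17.500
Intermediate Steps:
V = -5/4 (V = -(-5 - 5*(-2))/4 = -(-5 + 10)/4 = -¼*5 = -5/4 ≈ -1.2500)
t(u) = -19 - 9*u (t(u) = -9 + (-9*u - 10) = -9 + (-10 - 9*u) = -19 - 9*u)
V*(U(4, 5) + t(0)) = -5*(5 + (-19 - 9*0))/4 = -5*(5 + (-19 + 0))/4 = -5*(5 - 19)/4 = -5/4*(-14) = 35/2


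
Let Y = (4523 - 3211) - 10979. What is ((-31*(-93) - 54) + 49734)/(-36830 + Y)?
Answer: -17521/15499 ≈ -1.1305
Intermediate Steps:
Y = -9667 (Y = 1312 - 10979 = -9667)
((-31*(-93) - 54) + 49734)/(-36830 + Y) = ((-31*(-93) - 54) + 49734)/(-36830 - 9667) = ((2883 - 54) + 49734)/(-46497) = (2829 + 49734)*(-1/46497) = 52563*(-1/46497) = -17521/15499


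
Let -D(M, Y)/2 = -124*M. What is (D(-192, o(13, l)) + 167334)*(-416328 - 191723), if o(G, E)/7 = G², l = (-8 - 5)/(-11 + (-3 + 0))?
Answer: -72794649618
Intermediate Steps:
l = 13/14 (l = -13/(-11 - 3) = -13/(-14) = -13*(-1/14) = 13/14 ≈ 0.92857)
o(G, E) = 7*G²
D(M, Y) = 248*M (D(M, Y) = -(-248)*M = 248*M)
(D(-192, o(13, l)) + 167334)*(-416328 - 191723) = (248*(-192) + 167334)*(-416328 - 191723) = (-47616 + 167334)*(-608051) = 119718*(-608051) = -72794649618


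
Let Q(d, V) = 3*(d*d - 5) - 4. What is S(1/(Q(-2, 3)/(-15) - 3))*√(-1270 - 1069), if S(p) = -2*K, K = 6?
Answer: -12*I*√2339 ≈ -580.36*I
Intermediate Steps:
Q(d, V) = -19 + 3*d² (Q(d, V) = 3*(d² - 5) - 4 = 3*(-5 + d²) - 4 = (-15 + 3*d²) - 4 = -19 + 3*d²)
S(p) = -12 (S(p) = -2*6 = -12)
S(1/(Q(-2, 3)/(-15) - 3))*√(-1270 - 1069) = -12*√(-1270 - 1069) = -12*I*√2339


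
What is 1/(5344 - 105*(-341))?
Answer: 1/41149 ≈ 2.4302e-5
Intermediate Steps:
1/(5344 - 105*(-341)) = 1/(5344 + 35805) = 1/41149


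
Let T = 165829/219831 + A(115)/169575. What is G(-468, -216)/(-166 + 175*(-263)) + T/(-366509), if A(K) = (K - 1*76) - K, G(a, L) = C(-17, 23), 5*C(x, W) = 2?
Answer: -39550911818969/3690597294031072425 ≈ -1.0717e-5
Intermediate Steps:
C(x, W) = ⅖ (C(x, W) = (⅕)*2 = ⅖)
G(a, L) = ⅖
A(K) = -76 (A(K) = (K - 76) - K = (-76 + K) - K = -76)
T = 164349389/217999075 (T = 165829/219831 - 76/169575 = 165829*(1/219831) - 76*1/169575 = 165829/219831 - 4/8925 = 164349389/217999075 ≈ 0.75390)
G(-468, -216)/(-166 + 175*(-263)) + T/(-366509) = 2/(5*(-166 + 175*(-263))) + (164349389/217999075)/(-366509) = 2/(5*(-166 - 46025)) + (164349389/217999075)*(-1/366509) = (⅖)/(-46191) - 164349389/79898622979175 = (⅖)*(-1/46191) - 164349389/79898622979175 = -2/230955 - 164349389/79898622979175 = -39550911818969/3690597294031072425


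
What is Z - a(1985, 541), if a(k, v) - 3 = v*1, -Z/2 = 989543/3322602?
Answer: -904737287/1661301 ≈ -544.60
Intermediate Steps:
Z = -989543/1661301 (Z = -1979086/3322602 = -2*989543/3322602 = -989543/1661301 ≈ -0.59564)
a(k, v) = 3 + v (a(k, v) = 3 + v*1 = 3 + v)
Z - a(1985, 541) = -989543/1661301 - (3 + 541) = -989543/1661301 - 1*544 = -989543/1661301 - 544 = -904737287/1661301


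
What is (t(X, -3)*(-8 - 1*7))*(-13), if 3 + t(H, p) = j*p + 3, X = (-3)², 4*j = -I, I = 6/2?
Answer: 1755/4 ≈ 438.75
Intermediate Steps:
I = 3 (I = 6*(½) = 3)
j = -¾ (j = (-1*3)/4 = (¼)*(-3) = -¾ ≈ -0.75000)
X = 9
t(H, p) = -3*p/4 (t(H, p) = -3 + (-3*p/4 + 3) = -3 + (3 - 3*p/4) = -3*p/4)
(t(X, -3)*(-8 - 1*7))*(-13) = ((-¾*(-3))*(-8 - 1*7))*(-13) = (9*(-8 - 7)/4)*(-13) = ((9/4)*(-15))*(-13) = -135/4*(-13) = 1755/4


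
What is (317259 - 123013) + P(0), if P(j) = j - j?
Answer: 194246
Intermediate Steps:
P(j) = 0
(317259 - 123013) + P(0) = (317259 - 123013) + 0 = 194246 + 0 = 194246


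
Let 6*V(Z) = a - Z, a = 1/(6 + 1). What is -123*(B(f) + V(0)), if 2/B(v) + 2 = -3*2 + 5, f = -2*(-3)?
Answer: 1107/14 ≈ 79.071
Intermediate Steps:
a = ⅐ (a = 1/7 = ⅐ ≈ 0.14286)
V(Z) = 1/42 - Z/6 (V(Z) = (⅐ - Z)/6 = 1/42 - Z/6)
f = 6
B(v) = -⅔ (B(v) = 2/(-2 + (-3*2 + 5)) = 2/(-2 + (-6 + 5)) = 2/(-2 - 1) = 2/(-3) = 2*(-⅓) = -⅔)
-123*(B(f) + V(0)) = -123*(-⅔ + (1/42 - ⅙*0)) = -123*(-⅔ + (1/42 + 0)) = -123*(-⅔ + 1/42) = -123*(-9/14) = 1107/14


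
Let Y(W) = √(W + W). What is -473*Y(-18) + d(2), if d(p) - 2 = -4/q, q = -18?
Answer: 20/9 - 2838*I ≈ 2.2222 - 2838.0*I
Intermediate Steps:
d(p) = 20/9 (d(p) = 2 - 4/(-18) = 2 - 4*(-1/18) = 2 + 2/9 = 20/9)
Y(W) = √2*√W (Y(W) = √(2*W) = √2*√W)
-473*Y(-18) + d(2) = -473*√2*√(-18) + 20/9 = -473*√2*3*I*√2 + 20/9 = -2838*I + 20/9 = 20/9 - 2838*I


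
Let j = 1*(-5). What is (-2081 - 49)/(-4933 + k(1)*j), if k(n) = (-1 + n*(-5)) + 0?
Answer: 2130/4903 ≈ 0.43443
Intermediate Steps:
k(n) = -1 - 5*n (k(n) = (-1 - 5*n) + 0 = -1 - 5*n)
j = -5
(-2081 - 49)/(-4933 + k(1)*j) = (-2081 - 49)/(-4933 + (-1 - 5*1)*(-5)) = -2130/(-4933 + (-1 - 5)*(-5)) = -2130/(-4933 - 6*(-5)) = -2130/(-4933 + 30) = -2130/(-4903) = -2130*(-1/4903) = 2130/4903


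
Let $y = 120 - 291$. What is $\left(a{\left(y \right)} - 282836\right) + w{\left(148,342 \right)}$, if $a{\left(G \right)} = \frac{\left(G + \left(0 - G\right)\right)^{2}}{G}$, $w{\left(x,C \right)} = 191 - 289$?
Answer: $-282934$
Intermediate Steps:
$w{\left(x,C \right)} = -98$ ($w{\left(x,C \right)} = 191 - 289 = -98$)
$y = -171$
$a{\left(G \right)} = 0$ ($a{\left(G \right)} = \frac{\left(G - G\right)^{2}}{G} = \frac{0^{2}}{G} = \frac{0}{G} = 0$)
$\left(a{\left(y \right)} - 282836\right) + w{\left(148,342 \right)} = \left(0 - 282836\right) - 98 = -282836 - 98 = -282934$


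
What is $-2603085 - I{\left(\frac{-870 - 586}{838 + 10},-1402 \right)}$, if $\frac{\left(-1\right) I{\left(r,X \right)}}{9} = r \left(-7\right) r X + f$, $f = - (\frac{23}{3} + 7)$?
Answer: $- \frac{6581008947}{2809} \approx -2.3428 \cdot 10^{6}$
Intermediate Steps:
$f = - \frac{44}{3}$ ($f = - (23 \cdot \frac{1}{3} + 7) = - (\frac{23}{3} + 7) = \left(-1\right) \frac{44}{3} = - \frac{44}{3} \approx -14.667$)
$I{\left(r,X \right)} = 132 + 63 X r^{2}$ ($I{\left(r,X \right)} = - 9 \left(r \left(-7\right) r X - \frac{44}{3}\right) = - 9 \left(- 7 r r X - \frac{44}{3}\right) = - 9 \left(- 7 r^{2} X - \frac{44}{3}\right) = - 9 \left(- 7 X r^{2} - \frac{44}{3}\right) = - 9 \left(- \frac{44}{3} - 7 X r^{2}\right) = 132 + 63 X r^{2}$)
$-2603085 - I{\left(\frac{-870 - 586}{838 + 10},-1402 \right)} = -2603085 - \left(132 + 63 \left(-1402\right) \left(\frac{-870 - 586}{838 + 10}\right)^{2}\right) = -2603085 - \left(132 + 63 \left(-1402\right) \left(- \frac{1456}{848}\right)^{2}\right) = -2603085 - \left(132 + 63 \left(-1402\right) \left(\left(-1456\right) \frac{1}{848}\right)^{2}\right) = -2603085 - \left(132 + 63 \left(-1402\right) \left(- \frac{91}{53}\right)^{2}\right) = -2603085 - \left(132 + 63 \left(-1402\right) \frac{8281}{2809}\right) = -2603085 - \left(132 - \frac{731427606}{2809}\right) = -2603085 - - \frac{731056818}{2809} = -2603085 + \frac{731056818}{2809} = - \frac{6581008947}{2809}$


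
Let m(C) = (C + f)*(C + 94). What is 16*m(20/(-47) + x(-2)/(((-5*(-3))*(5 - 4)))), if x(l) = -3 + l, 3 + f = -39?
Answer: -1268212208/19881 ≈ -63790.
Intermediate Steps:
f = -42 (f = -3 - 39 = -42)
m(C) = (-42 + C)*(94 + C) (m(C) = (C - 42)*(C + 94) = (-42 + C)*(94 + C))
16*m(20/(-47) + x(-2)/(((-5*(-3))*(5 - 4)))) = 16*(-3948 + (20/(-47) + (-3 - 2)/(((-5*(-3))*(5 - 4))))² + 52*(20/(-47) + (-3 - 2)/(((-5*(-3))*(5 - 4))))) = 16*(-3948 + (20*(-1/47) - 5/(15*1))² + 52*(20*(-1/47) - 5/(15*1))) = 16*(-3948 + (-20/47 - 5/15)² + 52*(-20/47 - 5/15)) = 16*(-3948 + (-20/47 - 5*1/15)² + 52*(-20/47 - 5*1/15)) = 16*(-3948 + (-20/47 - ⅓)² + 52*(-20/47 - ⅓)) = 16*(-3948 + (-107/141)² + 52*(-107/141)) = 16*(-3948 + 11449/19881 - 5564/141) = 16*(-79263263/19881) = -1268212208/19881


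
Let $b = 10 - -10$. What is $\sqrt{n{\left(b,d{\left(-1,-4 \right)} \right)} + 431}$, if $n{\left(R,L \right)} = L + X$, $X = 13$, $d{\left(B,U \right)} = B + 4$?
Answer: $\sqrt{447} \approx 21.142$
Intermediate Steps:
$d{\left(B,U \right)} = 4 + B$
$b = 20$ ($b = 10 + 10 = 20$)
$n{\left(R,L \right)} = 13 + L$ ($n{\left(R,L \right)} = L + 13 = 13 + L$)
$\sqrt{n{\left(b,d{\left(-1,-4 \right)} \right)} + 431} = \sqrt{\left(13 + \left(4 - 1\right)\right) + 431} = \sqrt{\left(13 + 3\right) + 431} = \sqrt{16 + 431} = \sqrt{447}$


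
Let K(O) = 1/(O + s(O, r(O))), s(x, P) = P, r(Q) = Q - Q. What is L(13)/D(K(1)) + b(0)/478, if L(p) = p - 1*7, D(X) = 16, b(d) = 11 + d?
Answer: 761/1912 ≈ 0.39801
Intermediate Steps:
r(Q) = 0
K(O) = 1/O (K(O) = 1/(O + 0) = 1/O)
L(p) = -7 + p (L(p) = p - 7 = -7 + p)
L(13)/D(K(1)) + b(0)/478 = (-7 + 13)/16 + (11 + 0)/478 = 6*(1/16) + 11*(1/478) = 3/8 + 11/478 = 761/1912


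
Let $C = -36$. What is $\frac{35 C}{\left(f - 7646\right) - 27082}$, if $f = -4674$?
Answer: $\frac{70}{2189} \approx 0.031978$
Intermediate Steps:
$\frac{35 C}{\left(f - 7646\right) - 27082} = \frac{35 \left(-36\right)}{\left(-4674 - 7646\right) - 27082} = - \frac{1260}{-12320 - 27082} = - \frac{1260}{-39402} = \left(-1260\right) \left(- \frac{1}{39402}\right) = \frac{70}{2189}$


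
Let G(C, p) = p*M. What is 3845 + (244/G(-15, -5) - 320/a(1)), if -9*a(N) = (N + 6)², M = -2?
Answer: 962403/245 ≈ 3928.2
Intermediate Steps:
a(N) = -(6 + N)²/9 (a(N) = -(N + 6)²/9 = -(6 + N)²/9)
G(C, p) = -2*p (G(C, p) = p*(-2) = -2*p)
3845 + (244/G(-15, -5) - 320/a(1)) = 3845 + (244/((-2*(-5))) - 320*(-9/(6 + 1)²)) = 3845 + (244/10 - 320/((-⅑*7²))) = 3845 + (244*(⅒) - 320/((-⅑*49))) = 3845 + (122/5 - 320/(-49/9)) = 3845 + (122/5 - 320*(-9/49)) = 3845 + (122/5 + 2880/49) = 3845 + 20378/245 = 962403/245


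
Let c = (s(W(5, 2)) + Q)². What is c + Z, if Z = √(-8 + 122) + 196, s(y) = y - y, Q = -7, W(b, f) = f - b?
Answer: 245 + √114 ≈ 255.68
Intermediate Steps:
s(y) = 0
Z = 196 + √114 (Z = √114 + 196 = 196 + √114 ≈ 206.68)
c = 49 (c = (0 - 7)² = (-7)² = 49)
c + Z = 49 + (196 + √114) = 245 + √114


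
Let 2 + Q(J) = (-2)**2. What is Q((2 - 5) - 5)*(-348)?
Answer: -696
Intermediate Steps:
Q(J) = 2 (Q(J) = -2 + (-2)**2 = -2 + 4 = 2)
Q((2 - 5) - 5)*(-348) = 2*(-348) = -696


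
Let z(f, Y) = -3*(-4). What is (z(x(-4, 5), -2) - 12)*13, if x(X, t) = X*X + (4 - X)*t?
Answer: 0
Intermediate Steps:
x(X, t) = X**2 + t*(4 - X)
z(f, Y) = 12
(z(x(-4, 5), -2) - 12)*13 = (12 - 12)*13 = 0*13 = 0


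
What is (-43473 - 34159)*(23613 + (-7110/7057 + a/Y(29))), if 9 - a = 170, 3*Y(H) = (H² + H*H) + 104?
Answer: -11551543381352160/6301901 ≈ -1.8330e+9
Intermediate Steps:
Y(H) = 104/3 + 2*H²/3 (Y(H) = ((H² + H*H) + 104)/3 = ((H² + H²) + 104)/3 = (2*H² + 104)/3 = (104 + 2*H²)/3 = 104/3 + 2*H²/3)
a = -161 (a = 9 - 1*170 = 9 - 170 = -161)
(-43473 - 34159)*(23613 + (-7110/7057 + a/Y(29))) = (-43473 - 34159)*(23613 + (-7110/7057 - 161/(104/3 + (⅔)*29²))) = -77632*(23613 + (-7110*1/7057 - 161/(104/3 + (⅔)*841))) = -77632*(23613 + (-7110/7057 - 161/(104/3 + 1682/3))) = -77632*(23613 + (-7110/7057 - 161/1786/3)) = -77632*(23613 + (-7110/7057 - 161*3/1786)) = -77632*(23613 + (-7110/7057 - 483/1786)) = -77632*(23613 - 16106991/12603802) = -77632*297597469635/12603802 = -11551543381352160/6301901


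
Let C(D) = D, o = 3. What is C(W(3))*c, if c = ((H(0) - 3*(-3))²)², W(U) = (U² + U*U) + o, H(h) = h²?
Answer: 137781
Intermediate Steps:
W(U) = 3 + 2*U² (W(U) = (U² + U*U) + 3 = (U² + U²) + 3 = 2*U² + 3 = 3 + 2*U²)
c = 6561 (c = ((0² - 3*(-3))²)² = ((0 + 9)²)² = (9²)² = 81² = 6561)
C(W(3))*c = (3 + 2*3²)*6561 = (3 + 2*9)*6561 = (3 + 18)*6561 = 21*6561 = 137781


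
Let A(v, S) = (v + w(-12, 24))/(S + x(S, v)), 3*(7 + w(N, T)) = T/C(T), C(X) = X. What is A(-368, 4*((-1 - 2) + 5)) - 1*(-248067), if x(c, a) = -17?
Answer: 6698933/27 ≈ 2.4811e+5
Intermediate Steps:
w(N, T) = -20/3 (w(N, T) = -7 + (T/T)/3 = -7 + (⅓)*1 = -7 + ⅓ = -20/3)
A(v, S) = (-20/3 + v)/(-17 + S) (A(v, S) = (v - 20/3)/(S - 17) = (-20/3 + v)/(-17 + S))
A(-368, 4*((-1 - 2) + 5)) - 1*(-248067) = (-20/3 - 368)/(-17 + 4*((-1 - 2) + 5)) - 1*(-248067) = -1124/3/(-17 + 4*(-3 + 5)) + 248067 = -1124/3/(-17 + 4*2) + 248067 = -1124/3/(-17 + 8) + 248067 = -1124/3/(-9) + 248067 = -⅑*(-1124/3) + 248067 = 1124/27 + 248067 = 6698933/27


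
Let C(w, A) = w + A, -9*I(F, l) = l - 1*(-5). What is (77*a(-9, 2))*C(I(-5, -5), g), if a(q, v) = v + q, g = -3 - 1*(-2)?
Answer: 539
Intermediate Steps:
g = -1 (g = -3 + 2 = -1)
I(F, l) = -5/9 - l/9 (I(F, l) = -(l - 1*(-5))/9 = -(l + 5)/9 = -(5 + l)/9 = -5/9 - l/9)
a(q, v) = q + v
C(w, A) = A + w
(77*a(-9, 2))*C(I(-5, -5), g) = (77*(-9 + 2))*(-1 + (-5/9 - ⅑*(-5))) = (77*(-7))*(-1 + (-5/9 + 5/9)) = -539*(-1 + 0) = -539*(-1) = 539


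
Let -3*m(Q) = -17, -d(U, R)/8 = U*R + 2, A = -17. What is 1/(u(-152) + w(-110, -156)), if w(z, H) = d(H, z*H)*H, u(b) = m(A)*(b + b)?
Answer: -3/10022535920 ≈ -2.9933e-10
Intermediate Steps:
d(U, R) = -16 - 8*R*U (d(U, R) = -8*(U*R + 2) = -8*(R*U + 2) = -8*(2 + R*U) = -16 - 8*R*U)
m(Q) = 17/3 (m(Q) = -⅓*(-17) = 17/3)
u(b) = 34*b/3 (u(b) = 17*(b + b)/3 = 17*(2*b)/3 = 34*b/3)
w(z, H) = H*(-16 - 8*z*H²) (w(z, H) = (-16 - 8*z*H*H)*H = (-16 - 8*H*z*H)*H = (-16 - 8*z*H²)*H = H*(-16 - 8*z*H²))
1/(u(-152) + w(-110, -156)) = 1/((34/3)*(-152) - 8*(-156)*(2 - 110*(-156)²)) = 1/(-5168/3 - 8*(-156)*(2 - 110*24336)) = 1/(-5168/3 - 8*(-156)*(2 - 2676960)) = 1/(-5168/3 - 8*(-156)*(-2676958)) = 1/(-5168/3 - 3340843584) = 1/(-10022535920/3) = -3/10022535920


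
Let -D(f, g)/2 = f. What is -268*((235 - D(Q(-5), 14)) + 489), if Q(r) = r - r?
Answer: -194032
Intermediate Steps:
Q(r) = 0
D(f, g) = -2*f
-268*((235 - D(Q(-5), 14)) + 489) = -268*((235 - (-2)*0) + 489) = -268*((235 - 1*0) + 489) = -268*((235 + 0) + 489) = -268*(235 + 489) = -268*724 = -194032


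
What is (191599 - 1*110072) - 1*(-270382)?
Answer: 351909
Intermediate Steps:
(191599 - 1*110072) - 1*(-270382) = (191599 - 110072) + 270382 = 81527 + 270382 = 351909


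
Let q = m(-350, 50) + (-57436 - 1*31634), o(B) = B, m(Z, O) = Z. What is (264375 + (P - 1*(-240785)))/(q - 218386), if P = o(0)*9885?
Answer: -252580/153903 ≈ -1.6412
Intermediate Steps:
q = -89420 (q = -350 + (-57436 - 1*31634) = -350 + (-57436 - 31634) = -350 - 89070 = -89420)
P = 0 (P = 0*9885 = 0)
(264375 + (P - 1*(-240785)))/(q - 218386) = (264375 + (0 - 1*(-240785)))/(-89420 - 218386) = (264375 + (0 + 240785))/(-307806) = (264375 + 240785)*(-1/307806) = 505160*(-1/307806) = -252580/153903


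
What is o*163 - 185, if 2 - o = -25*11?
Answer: 44966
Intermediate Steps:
o = 277 (o = 2 - (-25)*11 = 2 - 1*(-275) = 2 + 275 = 277)
o*163 - 185 = 277*163 - 185 = 45151 - 185 = 44966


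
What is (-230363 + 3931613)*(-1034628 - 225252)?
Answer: -4663130850000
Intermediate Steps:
(-230363 + 3931613)*(-1034628 - 225252) = 3701250*(-1259880) = -4663130850000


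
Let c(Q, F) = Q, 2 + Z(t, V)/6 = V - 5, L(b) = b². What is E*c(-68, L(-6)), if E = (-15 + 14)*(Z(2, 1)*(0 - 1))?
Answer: 2448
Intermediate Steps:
Z(t, V) = -42 + 6*V (Z(t, V) = -12 + 6*(V - 5) = -12 + 6*(-5 + V) = -12 + (-30 + 6*V) = -42 + 6*V)
E = -36 (E = (-15 + 14)*((-42 + 6*1)*(0 - 1)) = -(-42 + 6)*(-1) = -(-36)*(-1) = -1*36 = -36)
E*c(-68, L(-6)) = -36*(-68) = 2448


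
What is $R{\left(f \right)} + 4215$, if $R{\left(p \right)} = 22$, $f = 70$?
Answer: $4237$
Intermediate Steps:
$R{\left(f \right)} + 4215 = 22 + 4215 = 4237$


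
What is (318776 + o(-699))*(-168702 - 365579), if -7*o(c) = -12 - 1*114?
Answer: -170325577114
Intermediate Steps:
o(c) = 18 (o(c) = -(-12 - 1*114)/7 = -(-12 - 114)/7 = -⅐*(-126) = 18)
(318776 + o(-699))*(-168702 - 365579) = (318776 + 18)*(-168702 - 365579) = 318794*(-534281) = -170325577114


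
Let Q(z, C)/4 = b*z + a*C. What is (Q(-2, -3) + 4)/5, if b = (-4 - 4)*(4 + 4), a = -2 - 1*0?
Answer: 108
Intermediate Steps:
a = -2 (a = -2 + 0 = -2)
b = -64 (b = -8*8 = -64)
Q(z, C) = -256*z - 8*C (Q(z, C) = 4*(-64*z - 2*C) = -256*z - 8*C)
(Q(-2, -3) + 4)/5 = ((-256*(-2) - 8*(-3)) + 4)/5 = ((512 + 24) + 4)/5 = (536 + 4)/5 = (⅕)*540 = 108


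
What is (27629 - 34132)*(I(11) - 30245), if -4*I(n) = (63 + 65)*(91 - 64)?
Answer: 202301827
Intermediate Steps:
I(n) = -864 (I(n) = -(63 + 65)*(91 - 64)/4 = -32*27 = -1/4*3456 = -864)
(27629 - 34132)*(I(11) - 30245) = (27629 - 34132)*(-864 - 30245) = -6503*(-31109) = 202301827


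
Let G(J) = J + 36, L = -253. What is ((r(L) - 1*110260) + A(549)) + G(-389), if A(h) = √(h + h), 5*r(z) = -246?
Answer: -553311/5 + 3*√122 ≈ -1.1063e+5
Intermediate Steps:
r(z) = -246/5 (r(z) = (⅕)*(-246) = -246/5)
A(h) = √2*√h (A(h) = √(2*h) = √2*√h)
G(J) = 36 + J
((r(L) - 1*110260) + A(549)) + G(-389) = ((-246/5 - 1*110260) + √2*√549) + (36 - 389) = ((-246/5 - 110260) + √2*(3*√61)) - 353 = (-551546/5 + 3*√122) - 353 = -553311/5 + 3*√122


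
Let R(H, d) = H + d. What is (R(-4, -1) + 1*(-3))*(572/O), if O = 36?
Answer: -1144/9 ≈ -127.11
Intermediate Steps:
(R(-4, -1) + 1*(-3))*(572/O) = ((-4 - 1) + 1*(-3))*(572/36) = (-5 - 3)*(572*(1/36)) = -8*143/9 = -1144/9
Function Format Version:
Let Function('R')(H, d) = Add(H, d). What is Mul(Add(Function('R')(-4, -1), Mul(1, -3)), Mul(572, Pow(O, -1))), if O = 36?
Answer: Rational(-1144, 9) ≈ -127.11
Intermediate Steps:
Mul(Add(Function('R')(-4, -1), Mul(1, -3)), Mul(572, Pow(O, -1))) = Mul(Add(Add(-4, -1), Mul(1, -3)), Mul(572, Pow(36, -1))) = Mul(Add(-5, -3), Mul(572, Rational(1, 36))) = Mul(-8, Rational(143, 9)) = Rational(-1144, 9)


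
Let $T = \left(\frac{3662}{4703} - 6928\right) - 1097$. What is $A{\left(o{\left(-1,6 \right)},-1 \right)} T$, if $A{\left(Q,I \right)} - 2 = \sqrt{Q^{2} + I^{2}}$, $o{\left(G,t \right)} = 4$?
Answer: $- \frac{75475826}{4703} - \frac{37737913 \sqrt{17}}{4703} \approx -49133.0$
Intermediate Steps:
$T = - \frac{37737913}{4703}$ ($T = \left(3662 \cdot \frac{1}{4703} - 6928\right) - 1097 = \left(\frac{3662}{4703} - 6928\right) - 1097 = - \frac{32578722}{4703} - 1097 = - \frac{37737913}{4703} \approx -8024.2$)
$A{\left(Q,I \right)} = 2 + \sqrt{I^{2} + Q^{2}}$ ($A{\left(Q,I \right)} = 2 + \sqrt{Q^{2} + I^{2}} = 2 + \sqrt{I^{2} + Q^{2}}$)
$A{\left(o{\left(-1,6 \right)},-1 \right)} T = \left(2 + \sqrt{\left(-1\right)^{2} + 4^{2}}\right) \left(- \frac{37737913}{4703}\right) = \left(2 + \sqrt{1 + 16}\right) \left(- \frac{37737913}{4703}\right) = \left(2 + \sqrt{17}\right) \left(- \frac{37737913}{4703}\right) = - \frac{75475826}{4703} - \frac{37737913 \sqrt{17}}{4703}$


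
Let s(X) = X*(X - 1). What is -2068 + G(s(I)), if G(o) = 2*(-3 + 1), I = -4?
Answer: -2072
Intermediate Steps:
s(X) = X*(-1 + X)
G(o) = -4 (G(o) = 2*(-2) = -4)
-2068 + G(s(I)) = -2068 - 4 = -2072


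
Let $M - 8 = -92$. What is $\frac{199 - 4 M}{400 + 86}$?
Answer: $\frac{535}{486} \approx 1.1008$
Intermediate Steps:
$M = -84$ ($M = 8 - 92 = -84$)
$\frac{199 - 4 M}{400 + 86} = \frac{199 - -336}{400 + 86} = \frac{199 + 336}{486} = 535 \cdot \frac{1}{486} = \frac{535}{486}$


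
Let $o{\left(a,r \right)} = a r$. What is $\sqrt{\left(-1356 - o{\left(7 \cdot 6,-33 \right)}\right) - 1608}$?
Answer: $i \sqrt{1578} \approx 39.724 i$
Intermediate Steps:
$\sqrt{\left(-1356 - o{\left(7 \cdot 6,-33 \right)}\right) - 1608} = \sqrt{\left(-1356 - 7 \cdot 6 \left(-33\right)\right) - 1608} = \sqrt{\left(-1356 - 42 \left(-33\right)\right) - 1608} = \sqrt{\left(-1356 - -1386\right) - 1608} = \sqrt{\left(-1356 + 1386\right) - 1608} = \sqrt{30 - 1608} = \sqrt{-1578} = i \sqrt{1578}$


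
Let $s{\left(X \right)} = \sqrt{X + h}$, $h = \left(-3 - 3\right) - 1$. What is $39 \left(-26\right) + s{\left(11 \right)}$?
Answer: $-1012$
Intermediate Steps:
$h = -7$ ($h = -6 - 1 = -7$)
$s{\left(X \right)} = \sqrt{-7 + X}$ ($s{\left(X \right)} = \sqrt{X - 7} = \sqrt{-7 + X}$)
$39 \left(-26\right) + s{\left(11 \right)} = 39 \left(-26\right) + \sqrt{-7 + 11} = -1014 + \sqrt{4} = -1014 + 2 = -1012$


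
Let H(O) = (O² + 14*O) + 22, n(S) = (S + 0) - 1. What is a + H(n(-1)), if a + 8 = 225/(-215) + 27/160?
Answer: -74839/6880 ≈ -10.878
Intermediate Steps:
a = -61079/6880 (a = -8 + (225/(-215) + 27/160) = -8 + (225*(-1/215) + 27*(1/160)) = -8 + (-45/43 + 27/160) = -8 - 6039/6880 = -61079/6880 ≈ -8.8778)
n(S) = -1 + S (n(S) = S - 1 = -1 + S)
H(O) = 22 + O² + 14*O
a + H(n(-1)) = -61079/6880 + (22 + (-1 - 1)² + 14*(-1 - 1)) = -61079/6880 + (22 + (-2)² + 14*(-2)) = -61079/6880 + (22 + 4 - 28) = -61079/6880 - 2 = -74839/6880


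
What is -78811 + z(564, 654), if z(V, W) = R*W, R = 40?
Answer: -52651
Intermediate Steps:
z(V, W) = 40*W
-78811 + z(564, 654) = -78811 + 40*654 = -78811 + 26160 = -52651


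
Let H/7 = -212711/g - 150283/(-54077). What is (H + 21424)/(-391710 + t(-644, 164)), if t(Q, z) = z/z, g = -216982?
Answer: -251692332144907/4596209843624326 ≈ -0.054761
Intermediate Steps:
t(Q, z) = 1
H = 308780350571/11733735614 (H = 7*(-212711/(-216982) - 150283/(-54077)) = 7*(-212711*(-1/216982) - 150283*(-1/54077)) = 7*(212711/216982 + 150283/54077) = 7*(44111478653/11733735614) = 308780350571/11733735614 ≈ 26.316)
(H + 21424)/(-391710 + t(-644, 164)) = (308780350571/11733735614 + 21424)/(-391710 + 1) = (251692332144907/11733735614)/(-391709) = (251692332144907/11733735614)*(-1/391709) = -251692332144907/4596209843624326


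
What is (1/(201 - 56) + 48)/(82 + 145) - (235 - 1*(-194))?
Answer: -14113574/32915 ≈ -428.79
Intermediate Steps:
(1/(201 - 56) + 48)/(82 + 145) - (235 - 1*(-194)) = (1/145 + 48)/227 - (235 + 194) = (1/145 + 48)*(1/227) - 1*429 = (6961/145)*(1/227) - 429 = 6961/32915 - 429 = -14113574/32915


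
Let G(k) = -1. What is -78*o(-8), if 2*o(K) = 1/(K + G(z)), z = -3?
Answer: 13/3 ≈ 4.3333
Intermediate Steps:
o(K) = 1/(2*(-1 + K)) (o(K) = 1/(2*(K - 1)) = 1/(2*(-1 + K)))
-78*o(-8) = -39/(-1 - 8) = -39/(-9) = -39*(-1)/9 = -78*(-1/18) = 13/3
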